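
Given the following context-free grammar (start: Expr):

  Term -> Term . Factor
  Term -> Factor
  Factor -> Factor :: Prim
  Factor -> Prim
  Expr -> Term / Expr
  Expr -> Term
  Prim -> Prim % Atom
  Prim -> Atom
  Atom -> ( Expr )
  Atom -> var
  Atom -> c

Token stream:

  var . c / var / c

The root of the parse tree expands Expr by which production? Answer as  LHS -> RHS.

[Expr [Term [Term [Factor [Prim [Atom var]]]] . [Factor [Prim [Atom c]]]] / [Expr [Term [Factor [Prim [Atom var]]]] / [Expr [Term [Factor [Prim [Atom c]]]]]]]

Expr -> Term / Expr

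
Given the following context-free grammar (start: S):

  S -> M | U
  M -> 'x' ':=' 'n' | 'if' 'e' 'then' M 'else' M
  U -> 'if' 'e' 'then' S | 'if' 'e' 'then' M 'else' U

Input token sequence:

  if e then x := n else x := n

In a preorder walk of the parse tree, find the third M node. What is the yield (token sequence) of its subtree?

x := n

[S [M if e then [M x := n] else [M x := n]]]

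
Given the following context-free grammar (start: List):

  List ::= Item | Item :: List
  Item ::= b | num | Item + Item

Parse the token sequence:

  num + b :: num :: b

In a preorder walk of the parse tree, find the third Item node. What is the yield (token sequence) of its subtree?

[List [Item [Item num] + [Item b]] :: [List [Item num] :: [List [Item b]]]]

b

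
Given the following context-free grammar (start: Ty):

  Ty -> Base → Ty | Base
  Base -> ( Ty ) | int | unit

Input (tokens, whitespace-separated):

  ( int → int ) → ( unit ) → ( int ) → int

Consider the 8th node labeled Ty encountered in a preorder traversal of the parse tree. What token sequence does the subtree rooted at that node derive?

[Ty [Base ( [Ty [Base int] → [Ty [Base int]]] )] → [Ty [Base ( [Ty [Base unit]] )] → [Ty [Base ( [Ty [Base int]] )] → [Ty [Base int]]]]]

int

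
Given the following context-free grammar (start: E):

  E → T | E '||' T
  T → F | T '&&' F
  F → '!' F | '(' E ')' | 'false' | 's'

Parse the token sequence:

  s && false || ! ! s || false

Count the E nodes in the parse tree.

3

[E [E [E [T [T [F s]] && [F false]]] || [T [F ! [F ! [F s]]]]] || [T [F false]]]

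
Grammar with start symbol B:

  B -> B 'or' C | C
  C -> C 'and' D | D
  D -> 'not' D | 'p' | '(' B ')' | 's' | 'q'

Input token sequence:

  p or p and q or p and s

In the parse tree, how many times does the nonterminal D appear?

[B [B [B [C [D p]]] or [C [C [D p]] and [D q]]] or [C [C [D p]] and [D s]]]

5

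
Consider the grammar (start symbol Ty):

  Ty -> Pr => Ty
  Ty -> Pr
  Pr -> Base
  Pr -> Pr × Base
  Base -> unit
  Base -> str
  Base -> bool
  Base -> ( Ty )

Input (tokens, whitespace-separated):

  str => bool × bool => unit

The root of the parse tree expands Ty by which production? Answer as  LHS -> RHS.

Ty -> Pr => Ty

[Ty [Pr [Base str]] => [Ty [Pr [Pr [Base bool]] × [Base bool]] => [Ty [Pr [Base unit]]]]]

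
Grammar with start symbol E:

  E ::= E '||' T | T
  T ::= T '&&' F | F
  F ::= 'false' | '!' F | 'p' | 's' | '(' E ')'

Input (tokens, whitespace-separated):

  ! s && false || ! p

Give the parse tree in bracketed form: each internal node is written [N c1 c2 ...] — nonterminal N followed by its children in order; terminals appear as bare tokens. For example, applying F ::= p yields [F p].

[E [E [T [T [F ! [F s]]] && [F false]]] || [T [F ! [F p]]]]

E
E || T
T || T
T && F || T
F && F || T
! F && F || T
! s && F || T
! s && false || T
! s && false || F
! s && false || ! F
! s && false || ! p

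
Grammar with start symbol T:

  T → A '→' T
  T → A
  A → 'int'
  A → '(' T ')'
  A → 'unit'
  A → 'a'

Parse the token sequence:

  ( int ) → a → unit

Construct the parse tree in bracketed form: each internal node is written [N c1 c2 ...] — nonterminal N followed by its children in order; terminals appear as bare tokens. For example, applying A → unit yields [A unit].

[T [A ( [T [A int]] )] → [T [A a] → [T [A unit]]]]

T
A → T
( T ) → T
( A ) → T
( int ) → T
( int ) → A → T
( int ) → a → T
( int ) → a → A
( int ) → a → unit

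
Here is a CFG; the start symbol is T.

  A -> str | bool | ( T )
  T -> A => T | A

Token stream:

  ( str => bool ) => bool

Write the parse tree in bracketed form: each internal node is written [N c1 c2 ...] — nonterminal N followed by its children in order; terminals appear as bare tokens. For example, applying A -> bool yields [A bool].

T
A => T
( T ) => T
( A => T ) => T
( str => T ) => T
( str => A ) => T
( str => bool ) => T
( str => bool ) => A
( str => bool ) => bool

[T [A ( [T [A str] => [T [A bool]]] )] => [T [A bool]]]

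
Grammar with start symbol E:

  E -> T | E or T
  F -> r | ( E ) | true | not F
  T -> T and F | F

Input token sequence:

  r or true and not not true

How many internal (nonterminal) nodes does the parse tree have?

10

[E [E [T [F r]]] or [T [T [F true]] and [F not [F not [F true]]]]]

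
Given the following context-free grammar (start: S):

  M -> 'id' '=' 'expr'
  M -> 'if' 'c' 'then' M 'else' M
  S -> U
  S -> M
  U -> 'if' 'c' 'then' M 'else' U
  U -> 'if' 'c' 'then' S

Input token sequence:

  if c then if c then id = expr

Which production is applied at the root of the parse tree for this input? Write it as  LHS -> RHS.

S -> U

[S [U if c then [S [U if c then [S [M id = expr]]]]]]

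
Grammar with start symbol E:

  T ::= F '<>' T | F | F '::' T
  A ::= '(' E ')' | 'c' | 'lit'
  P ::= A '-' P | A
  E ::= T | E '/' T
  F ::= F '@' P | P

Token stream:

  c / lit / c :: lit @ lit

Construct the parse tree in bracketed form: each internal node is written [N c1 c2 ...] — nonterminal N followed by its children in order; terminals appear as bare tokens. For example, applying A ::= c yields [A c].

E
E / T
E / T / T
T / T / T
F / T / T
P / T / T
A / T / T
c / T / T
c / F / T
c / P / T
c / A / T
c / lit / T
c / lit / F :: T
c / lit / P :: T
c / lit / A :: T
c / lit / c :: T
c / lit / c :: F
c / lit / c :: F @ P
c / lit / c :: P @ P
c / lit / c :: A @ P
c / lit / c :: lit @ P
c / lit / c :: lit @ A
c / lit / c :: lit @ lit

[E [E [E [T [F [P [A c]]]]] / [T [F [P [A lit]]]]] / [T [F [P [A c]]] :: [T [F [F [P [A lit]]] @ [P [A lit]]]]]]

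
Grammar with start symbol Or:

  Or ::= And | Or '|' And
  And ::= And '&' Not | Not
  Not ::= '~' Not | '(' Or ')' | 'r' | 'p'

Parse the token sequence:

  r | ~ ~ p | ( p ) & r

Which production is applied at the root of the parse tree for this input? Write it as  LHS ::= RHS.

Or ::= Or '|' And

[Or [Or [Or [And [Not r]]] | [And [Not ~ [Not ~ [Not p]]]]] | [And [And [Not ( [Or [And [Not p]]] )]] & [Not r]]]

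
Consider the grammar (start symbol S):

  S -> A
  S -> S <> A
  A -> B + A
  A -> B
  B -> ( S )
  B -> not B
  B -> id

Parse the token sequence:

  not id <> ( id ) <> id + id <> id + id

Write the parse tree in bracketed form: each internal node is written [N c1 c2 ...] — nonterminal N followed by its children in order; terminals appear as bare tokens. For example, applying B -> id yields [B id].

S
S <> A
S <> A <> A
S <> A <> A <> A
A <> A <> A <> A
B <> A <> A <> A
not B <> A <> A <> A
not id <> A <> A <> A
not id <> B <> A <> A
not id <> ( S ) <> A <> A
not id <> ( A ) <> A <> A
not id <> ( B ) <> A <> A
not id <> ( id ) <> A <> A
not id <> ( id ) <> B + A <> A
not id <> ( id ) <> id + A <> A
not id <> ( id ) <> id + B <> A
not id <> ( id ) <> id + id <> A
not id <> ( id ) <> id + id <> B + A
not id <> ( id ) <> id + id <> id + A
not id <> ( id ) <> id + id <> id + B
not id <> ( id ) <> id + id <> id + id

[S [S [S [S [A [B not [B id]]]] <> [A [B ( [S [A [B id]]] )]]] <> [A [B id] + [A [B id]]]] <> [A [B id] + [A [B id]]]]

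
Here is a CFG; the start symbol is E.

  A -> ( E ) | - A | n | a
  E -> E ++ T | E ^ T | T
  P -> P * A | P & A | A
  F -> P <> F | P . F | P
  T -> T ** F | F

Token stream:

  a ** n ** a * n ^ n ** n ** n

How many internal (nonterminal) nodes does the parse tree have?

[E [E [T [T [T [F [P [A a]]]] ** [F [P [A n]]]] ** [F [P [P [A a]] * [A n]]]]] ^ [T [T [T [F [P [A n]]]] ** [F [P [A n]]]] ** [F [P [A n]]]]]

28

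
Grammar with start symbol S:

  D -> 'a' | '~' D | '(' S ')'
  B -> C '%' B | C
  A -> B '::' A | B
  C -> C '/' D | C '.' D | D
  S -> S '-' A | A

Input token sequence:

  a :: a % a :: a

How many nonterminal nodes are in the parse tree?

[S [A [B [C [D a]]] :: [A [B [C [D a]] % [B [C [D a]]]] :: [A [B [C [D a]]]]]]]

16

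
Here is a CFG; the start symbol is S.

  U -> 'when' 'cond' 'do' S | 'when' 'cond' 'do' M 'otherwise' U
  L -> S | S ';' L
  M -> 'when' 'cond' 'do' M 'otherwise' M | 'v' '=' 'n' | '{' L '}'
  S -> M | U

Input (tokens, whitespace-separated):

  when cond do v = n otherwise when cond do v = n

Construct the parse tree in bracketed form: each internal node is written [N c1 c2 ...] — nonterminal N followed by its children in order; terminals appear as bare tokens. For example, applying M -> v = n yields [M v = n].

[S [U when cond do [M v = n] otherwise [U when cond do [S [M v = n]]]]]

S
U
when cond do M otherwise U
when cond do v = n otherwise U
when cond do v = n otherwise when cond do S
when cond do v = n otherwise when cond do M
when cond do v = n otherwise when cond do v = n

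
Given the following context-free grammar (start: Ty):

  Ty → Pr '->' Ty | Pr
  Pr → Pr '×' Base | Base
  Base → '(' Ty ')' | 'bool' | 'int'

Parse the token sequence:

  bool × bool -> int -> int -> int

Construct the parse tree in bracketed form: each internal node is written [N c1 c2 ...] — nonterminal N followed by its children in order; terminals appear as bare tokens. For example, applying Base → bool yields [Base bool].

[Ty [Pr [Pr [Base bool]] × [Base bool]] -> [Ty [Pr [Base int]] -> [Ty [Pr [Base int]] -> [Ty [Pr [Base int]]]]]]

Ty
Pr -> Ty
Pr × Base -> Ty
Base × Base -> Ty
bool × Base -> Ty
bool × bool -> Ty
bool × bool -> Pr -> Ty
bool × bool -> Base -> Ty
bool × bool -> int -> Ty
bool × bool -> int -> Pr -> Ty
bool × bool -> int -> Base -> Ty
bool × bool -> int -> int -> Ty
bool × bool -> int -> int -> Pr
bool × bool -> int -> int -> Base
bool × bool -> int -> int -> int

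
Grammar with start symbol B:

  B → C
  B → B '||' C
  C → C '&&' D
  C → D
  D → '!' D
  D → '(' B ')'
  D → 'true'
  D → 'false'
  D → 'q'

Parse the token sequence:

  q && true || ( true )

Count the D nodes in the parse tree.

4

[B [B [C [C [D q]] && [D true]]] || [C [D ( [B [C [D true]]] )]]]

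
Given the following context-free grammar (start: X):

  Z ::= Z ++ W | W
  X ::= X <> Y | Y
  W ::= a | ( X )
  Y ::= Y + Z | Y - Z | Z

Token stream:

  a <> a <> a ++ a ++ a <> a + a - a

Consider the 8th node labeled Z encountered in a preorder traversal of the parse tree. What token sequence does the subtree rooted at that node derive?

a

[X [X [X [X [Y [Z [W a]]]] <> [Y [Z [W a]]]] <> [Y [Z [Z [Z [W a]] ++ [W a]] ++ [W a]]]] <> [Y [Y [Y [Z [W a]]] + [Z [W a]]] - [Z [W a]]]]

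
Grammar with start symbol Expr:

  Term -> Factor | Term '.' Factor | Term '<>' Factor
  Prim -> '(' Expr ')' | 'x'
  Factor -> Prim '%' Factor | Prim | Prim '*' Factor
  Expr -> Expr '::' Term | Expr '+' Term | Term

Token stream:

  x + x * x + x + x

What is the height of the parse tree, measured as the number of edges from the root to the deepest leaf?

[Expr [Expr [Expr [Expr [Term [Factor [Prim x]]]] + [Term [Factor [Prim x] * [Factor [Prim x]]]]] + [Term [Factor [Prim x]]]] + [Term [Factor [Prim x]]]]

7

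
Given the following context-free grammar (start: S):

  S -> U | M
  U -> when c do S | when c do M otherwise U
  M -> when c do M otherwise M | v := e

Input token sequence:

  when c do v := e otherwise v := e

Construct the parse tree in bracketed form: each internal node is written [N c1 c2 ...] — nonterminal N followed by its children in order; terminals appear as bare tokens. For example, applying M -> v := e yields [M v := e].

S
M
when c do M otherwise M
when c do v := e otherwise M
when c do v := e otherwise v := e

[S [M when c do [M v := e] otherwise [M v := e]]]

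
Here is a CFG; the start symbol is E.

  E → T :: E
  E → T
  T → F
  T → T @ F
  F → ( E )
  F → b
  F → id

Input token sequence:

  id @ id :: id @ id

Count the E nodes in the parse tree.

[E [T [T [F id]] @ [F id]] :: [E [T [T [F id]] @ [F id]]]]

2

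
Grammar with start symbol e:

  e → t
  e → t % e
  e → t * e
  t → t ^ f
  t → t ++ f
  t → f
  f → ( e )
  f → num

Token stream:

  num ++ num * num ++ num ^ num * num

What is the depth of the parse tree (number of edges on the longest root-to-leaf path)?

[e [t [t [f num]] ++ [f num]] * [e [t [t [t [f num]] ++ [f num]] ^ [f num]] * [e [t [f num]]]]]

6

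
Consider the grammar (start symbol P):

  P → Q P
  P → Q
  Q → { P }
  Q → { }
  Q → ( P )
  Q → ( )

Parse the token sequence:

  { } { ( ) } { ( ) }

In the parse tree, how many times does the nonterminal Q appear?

[P [Q { }] [P [Q { [P [Q ( )]] }] [P [Q { [P [Q ( )]] }]]]]

5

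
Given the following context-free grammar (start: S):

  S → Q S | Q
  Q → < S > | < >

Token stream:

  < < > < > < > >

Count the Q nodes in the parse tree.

4

[S [Q < [S [Q < >] [S [Q < >] [S [Q < >]]]] >]]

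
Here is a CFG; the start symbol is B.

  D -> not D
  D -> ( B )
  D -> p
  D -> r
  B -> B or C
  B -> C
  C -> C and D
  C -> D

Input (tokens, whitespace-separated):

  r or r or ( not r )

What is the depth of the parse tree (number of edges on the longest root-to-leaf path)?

[B [B [B [C [D r]]] or [C [D r]]] or [C [D ( [B [C [D not [D r]]]] )]]]

7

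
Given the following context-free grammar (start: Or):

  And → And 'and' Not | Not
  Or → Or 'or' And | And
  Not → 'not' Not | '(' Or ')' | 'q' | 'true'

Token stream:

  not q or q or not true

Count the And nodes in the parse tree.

[Or [Or [Or [And [Not not [Not q]]]] or [And [Not q]]] or [And [Not not [Not true]]]]

3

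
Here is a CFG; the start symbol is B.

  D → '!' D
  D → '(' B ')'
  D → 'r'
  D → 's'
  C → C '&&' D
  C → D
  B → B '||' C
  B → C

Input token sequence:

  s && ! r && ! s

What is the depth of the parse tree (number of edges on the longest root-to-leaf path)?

5

[B [C [C [C [D s]] && [D ! [D r]]] && [D ! [D s]]]]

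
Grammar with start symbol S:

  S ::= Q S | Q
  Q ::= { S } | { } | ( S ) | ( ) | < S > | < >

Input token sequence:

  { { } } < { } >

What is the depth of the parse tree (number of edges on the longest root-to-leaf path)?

[S [Q { [S [Q { }]] }] [S [Q < [S [Q { }]] >]]]

5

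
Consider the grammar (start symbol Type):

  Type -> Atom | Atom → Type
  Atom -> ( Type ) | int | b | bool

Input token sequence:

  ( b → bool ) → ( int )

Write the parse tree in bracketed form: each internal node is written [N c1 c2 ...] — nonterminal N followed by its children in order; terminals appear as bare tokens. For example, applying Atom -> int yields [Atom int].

[Type [Atom ( [Type [Atom b] → [Type [Atom bool]]] )] → [Type [Atom ( [Type [Atom int]] )]]]

Type
Atom → Type
( Type ) → Type
( Atom → Type ) → Type
( b → Type ) → Type
( b → Atom ) → Type
( b → bool ) → Type
( b → bool ) → Atom
( b → bool ) → ( Type )
( b → bool ) → ( Atom )
( b → bool ) → ( int )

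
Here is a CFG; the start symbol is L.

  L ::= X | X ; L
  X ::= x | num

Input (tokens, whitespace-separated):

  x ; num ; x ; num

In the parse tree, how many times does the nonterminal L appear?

4

[L [X x] ; [L [X num] ; [L [X x] ; [L [X num]]]]]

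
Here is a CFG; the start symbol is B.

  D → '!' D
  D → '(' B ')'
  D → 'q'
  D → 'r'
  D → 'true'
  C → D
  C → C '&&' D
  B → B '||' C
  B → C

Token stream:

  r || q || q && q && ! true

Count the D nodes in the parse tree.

[B [B [B [C [D r]]] || [C [D q]]] || [C [C [C [D q]] && [D q]] && [D ! [D true]]]]

6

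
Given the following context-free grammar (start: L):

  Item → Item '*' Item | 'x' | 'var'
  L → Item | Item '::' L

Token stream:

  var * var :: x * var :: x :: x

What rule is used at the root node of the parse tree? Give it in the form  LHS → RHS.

[L [Item [Item var] * [Item var]] :: [L [Item [Item x] * [Item var]] :: [L [Item x] :: [L [Item x]]]]]

L → Item '::' L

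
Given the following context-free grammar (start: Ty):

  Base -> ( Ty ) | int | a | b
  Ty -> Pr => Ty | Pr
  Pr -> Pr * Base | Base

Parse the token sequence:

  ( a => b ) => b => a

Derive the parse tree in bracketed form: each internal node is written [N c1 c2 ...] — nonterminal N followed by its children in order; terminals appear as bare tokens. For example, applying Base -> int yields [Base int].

[Ty [Pr [Base ( [Ty [Pr [Base a]] => [Ty [Pr [Base b]]]] )]] => [Ty [Pr [Base b]] => [Ty [Pr [Base a]]]]]

Ty
Pr => Ty
Base => Ty
( Ty ) => Ty
( Pr => Ty ) => Ty
( Base => Ty ) => Ty
( a => Ty ) => Ty
( a => Pr ) => Ty
( a => Base ) => Ty
( a => b ) => Ty
( a => b ) => Pr => Ty
( a => b ) => Base => Ty
( a => b ) => b => Ty
( a => b ) => b => Pr
( a => b ) => b => Base
( a => b ) => b => a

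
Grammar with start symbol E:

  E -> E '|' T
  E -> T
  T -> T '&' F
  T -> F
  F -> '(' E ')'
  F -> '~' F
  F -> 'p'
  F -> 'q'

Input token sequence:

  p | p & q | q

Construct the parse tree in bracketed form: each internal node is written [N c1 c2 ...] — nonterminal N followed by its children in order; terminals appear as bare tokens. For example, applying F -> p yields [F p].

E
E | T
E | T | T
T | T | T
F | T | T
p | T | T
p | T & F | T
p | F & F | T
p | p & F | T
p | p & q | T
p | p & q | F
p | p & q | q

[E [E [E [T [F p]]] | [T [T [F p]] & [F q]]] | [T [F q]]]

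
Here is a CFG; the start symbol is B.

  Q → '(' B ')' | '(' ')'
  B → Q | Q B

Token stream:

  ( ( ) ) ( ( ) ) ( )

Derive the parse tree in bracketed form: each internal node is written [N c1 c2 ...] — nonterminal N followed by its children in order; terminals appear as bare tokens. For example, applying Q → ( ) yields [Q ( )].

B
Q B
( B ) B
( Q ) B
( ( ) ) B
( ( ) ) Q B
( ( ) ) ( B ) B
( ( ) ) ( Q ) B
( ( ) ) ( ( ) ) B
( ( ) ) ( ( ) ) Q
( ( ) ) ( ( ) ) ( )

[B [Q ( [B [Q ( )]] )] [B [Q ( [B [Q ( )]] )] [B [Q ( )]]]]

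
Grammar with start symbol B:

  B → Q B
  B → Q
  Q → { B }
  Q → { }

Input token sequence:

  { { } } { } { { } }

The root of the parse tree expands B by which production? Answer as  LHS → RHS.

[B [Q { [B [Q { }]] }] [B [Q { }] [B [Q { [B [Q { }]] }]]]]

B → Q B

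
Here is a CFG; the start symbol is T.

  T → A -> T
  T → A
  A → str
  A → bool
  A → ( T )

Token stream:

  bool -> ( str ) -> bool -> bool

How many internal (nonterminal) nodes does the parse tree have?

10

[T [A bool] -> [T [A ( [T [A str]] )] -> [T [A bool] -> [T [A bool]]]]]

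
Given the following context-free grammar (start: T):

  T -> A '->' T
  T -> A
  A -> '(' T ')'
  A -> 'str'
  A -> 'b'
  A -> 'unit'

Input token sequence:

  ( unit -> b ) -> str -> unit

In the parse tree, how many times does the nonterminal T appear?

5

[T [A ( [T [A unit] -> [T [A b]]] )] -> [T [A str] -> [T [A unit]]]]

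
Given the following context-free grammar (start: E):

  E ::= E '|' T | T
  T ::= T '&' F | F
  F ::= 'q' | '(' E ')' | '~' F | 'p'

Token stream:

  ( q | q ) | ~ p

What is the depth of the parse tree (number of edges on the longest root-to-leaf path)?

8

[E [E [T [F ( [E [E [T [F q]]] | [T [F q]]] )]]] | [T [F ~ [F p]]]]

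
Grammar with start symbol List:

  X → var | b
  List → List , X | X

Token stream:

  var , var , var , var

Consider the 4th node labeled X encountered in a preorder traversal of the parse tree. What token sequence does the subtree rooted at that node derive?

var

[List [List [List [List [X var]] , [X var]] , [X var]] , [X var]]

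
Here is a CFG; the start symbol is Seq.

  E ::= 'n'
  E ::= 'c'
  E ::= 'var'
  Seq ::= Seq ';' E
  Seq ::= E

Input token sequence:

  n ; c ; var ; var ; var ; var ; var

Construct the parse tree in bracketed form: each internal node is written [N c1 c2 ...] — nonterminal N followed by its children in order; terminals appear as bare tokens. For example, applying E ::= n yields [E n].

Seq
Seq ; E
Seq ; E ; E
Seq ; E ; E ; E
Seq ; E ; E ; E ; E
Seq ; E ; E ; E ; E ; E
Seq ; E ; E ; E ; E ; E ; E
E ; E ; E ; E ; E ; E ; E
n ; E ; E ; E ; E ; E ; E
n ; c ; E ; E ; E ; E ; E
n ; c ; var ; E ; E ; E ; E
n ; c ; var ; var ; E ; E ; E
n ; c ; var ; var ; var ; E ; E
n ; c ; var ; var ; var ; var ; E
n ; c ; var ; var ; var ; var ; var

[Seq [Seq [Seq [Seq [Seq [Seq [Seq [E n]] ; [E c]] ; [E var]] ; [E var]] ; [E var]] ; [E var]] ; [E var]]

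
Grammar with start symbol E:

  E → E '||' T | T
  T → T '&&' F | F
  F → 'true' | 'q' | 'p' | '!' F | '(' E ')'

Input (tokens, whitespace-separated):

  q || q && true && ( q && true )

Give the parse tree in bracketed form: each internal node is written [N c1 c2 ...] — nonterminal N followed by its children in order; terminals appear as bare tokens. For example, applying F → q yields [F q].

E
E || T
T || T
F || T
q || T
q || T && F
q || T && F && F
q || F && F && F
q || q && F && F
q || q && true && F
q || q && true && ( E )
q || q && true && ( T )
q || q && true && ( T && F )
q || q && true && ( F && F )
q || q && true && ( q && F )
q || q && true && ( q && true )

[E [E [T [F q]]] || [T [T [T [F q]] && [F true]] && [F ( [E [T [T [F q]] && [F true]]] )]]]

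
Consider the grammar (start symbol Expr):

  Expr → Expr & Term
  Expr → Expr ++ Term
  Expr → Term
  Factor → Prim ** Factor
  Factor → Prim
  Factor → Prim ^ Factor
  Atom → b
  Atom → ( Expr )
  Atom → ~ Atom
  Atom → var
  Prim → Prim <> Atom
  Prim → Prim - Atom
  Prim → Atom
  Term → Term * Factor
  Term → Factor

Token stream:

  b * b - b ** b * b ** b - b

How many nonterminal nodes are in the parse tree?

[Expr [Term [Term [Term [Factor [Prim [Atom b]]]] * [Factor [Prim [Prim [Atom b]] - [Atom b]] ** [Factor [Prim [Atom b]]]]] * [Factor [Prim [Atom b]] ** [Factor [Prim [Prim [Atom b]] - [Atom b]]]]]]

23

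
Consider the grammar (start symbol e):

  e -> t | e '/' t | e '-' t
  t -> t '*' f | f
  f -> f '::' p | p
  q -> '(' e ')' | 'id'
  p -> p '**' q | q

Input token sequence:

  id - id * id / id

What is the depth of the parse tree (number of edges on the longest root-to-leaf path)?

7

[e [e [e [t [f [p [q id]]]]] - [t [t [f [p [q id]]]] * [f [p [q id]]]]] / [t [f [p [q id]]]]]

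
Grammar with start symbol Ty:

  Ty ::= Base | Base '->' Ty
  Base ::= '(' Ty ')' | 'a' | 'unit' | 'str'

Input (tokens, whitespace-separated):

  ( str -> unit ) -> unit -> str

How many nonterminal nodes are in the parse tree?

[Ty [Base ( [Ty [Base str] -> [Ty [Base unit]]] )] -> [Ty [Base unit] -> [Ty [Base str]]]]

10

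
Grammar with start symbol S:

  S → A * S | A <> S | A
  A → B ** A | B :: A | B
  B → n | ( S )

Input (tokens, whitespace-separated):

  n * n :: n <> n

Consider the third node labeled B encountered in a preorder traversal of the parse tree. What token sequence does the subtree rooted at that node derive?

[S [A [B n]] * [S [A [B n] :: [A [B n]]] <> [S [A [B n]]]]]

n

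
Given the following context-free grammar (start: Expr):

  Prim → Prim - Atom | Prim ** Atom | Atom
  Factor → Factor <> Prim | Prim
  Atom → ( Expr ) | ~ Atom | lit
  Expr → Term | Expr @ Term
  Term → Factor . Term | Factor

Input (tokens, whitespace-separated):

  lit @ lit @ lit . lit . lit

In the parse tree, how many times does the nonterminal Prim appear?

[Expr [Expr [Expr [Term [Factor [Prim [Atom lit]]]]] @ [Term [Factor [Prim [Atom lit]]]]] @ [Term [Factor [Prim [Atom lit]]] . [Term [Factor [Prim [Atom lit]]] . [Term [Factor [Prim [Atom lit]]]]]]]

5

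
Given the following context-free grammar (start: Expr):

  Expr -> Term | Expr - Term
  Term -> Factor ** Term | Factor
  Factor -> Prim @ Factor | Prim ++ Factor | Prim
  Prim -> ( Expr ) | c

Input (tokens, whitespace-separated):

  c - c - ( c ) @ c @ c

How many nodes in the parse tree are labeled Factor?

6

[Expr [Expr [Expr [Term [Factor [Prim c]]]] - [Term [Factor [Prim c]]]] - [Term [Factor [Prim ( [Expr [Term [Factor [Prim c]]]] )] @ [Factor [Prim c] @ [Factor [Prim c]]]]]]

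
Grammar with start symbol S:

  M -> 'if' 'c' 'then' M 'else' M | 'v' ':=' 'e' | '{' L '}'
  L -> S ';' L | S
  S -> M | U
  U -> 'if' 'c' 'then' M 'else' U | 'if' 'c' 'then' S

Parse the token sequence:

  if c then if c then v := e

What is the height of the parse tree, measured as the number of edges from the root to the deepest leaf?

[S [U if c then [S [U if c then [S [M v := e]]]]]]

6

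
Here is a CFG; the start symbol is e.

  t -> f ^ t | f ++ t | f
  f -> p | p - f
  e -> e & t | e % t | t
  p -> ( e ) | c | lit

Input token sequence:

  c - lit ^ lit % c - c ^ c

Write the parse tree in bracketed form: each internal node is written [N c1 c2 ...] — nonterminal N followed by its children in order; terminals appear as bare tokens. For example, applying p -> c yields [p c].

[e [e [t [f [p c] - [f [p lit]]] ^ [t [f [p lit]]]]] % [t [f [p c] - [f [p c]]] ^ [t [f [p c]]]]]

e
e % t
t % t
f ^ t % t
p - f ^ t % t
c - f ^ t % t
c - p ^ t % t
c - lit ^ t % t
c - lit ^ f % t
c - lit ^ p % t
c - lit ^ lit % t
c - lit ^ lit % f ^ t
c - lit ^ lit % p - f ^ t
c - lit ^ lit % c - f ^ t
c - lit ^ lit % c - p ^ t
c - lit ^ lit % c - c ^ t
c - lit ^ lit % c - c ^ f
c - lit ^ lit % c - c ^ p
c - lit ^ lit % c - c ^ c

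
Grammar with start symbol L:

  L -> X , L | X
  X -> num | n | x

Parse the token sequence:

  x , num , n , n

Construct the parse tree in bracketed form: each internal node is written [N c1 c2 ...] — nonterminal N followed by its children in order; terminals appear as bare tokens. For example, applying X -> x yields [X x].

[L [X x] , [L [X num] , [L [X n] , [L [X n]]]]]

L
X , L
x , L
x , X , L
x , num , L
x , num , X , L
x , num , n , L
x , num , n , X
x , num , n , n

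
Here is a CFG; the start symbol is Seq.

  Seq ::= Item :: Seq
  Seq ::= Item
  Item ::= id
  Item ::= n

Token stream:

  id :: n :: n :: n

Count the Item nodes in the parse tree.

4

[Seq [Item id] :: [Seq [Item n] :: [Seq [Item n] :: [Seq [Item n]]]]]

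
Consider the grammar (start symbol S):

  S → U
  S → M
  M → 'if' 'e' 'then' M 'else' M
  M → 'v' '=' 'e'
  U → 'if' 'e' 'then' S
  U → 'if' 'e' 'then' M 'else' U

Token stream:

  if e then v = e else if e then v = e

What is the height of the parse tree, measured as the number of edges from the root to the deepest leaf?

5

[S [U if e then [M v = e] else [U if e then [S [M v = e]]]]]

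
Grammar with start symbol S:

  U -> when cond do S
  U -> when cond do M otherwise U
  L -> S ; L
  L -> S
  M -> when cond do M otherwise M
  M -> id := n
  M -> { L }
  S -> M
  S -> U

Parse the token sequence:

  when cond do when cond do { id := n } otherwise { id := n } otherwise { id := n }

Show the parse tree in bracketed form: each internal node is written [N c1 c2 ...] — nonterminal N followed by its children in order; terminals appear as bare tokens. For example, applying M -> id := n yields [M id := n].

S
M
when cond do M otherwise M
when cond do when cond do M otherwise M otherwise M
when cond do when cond do { L } otherwise M otherwise M
when cond do when cond do { S } otherwise M otherwise M
when cond do when cond do { M } otherwise M otherwise M
when cond do when cond do { id := n } otherwise M otherwise M
when cond do when cond do { id := n } otherwise { L } otherwise M
when cond do when cond do { id := n } otherwise { S } otherwise M
when cond do when cond do { id := n } otherwise { M } otherwise M
when cond do when cond do { id := n } otherwise { id := n } otherwise M
when cond do when cond do { id := n } otherwise { id := n } otherwise { L }
when cond do when cond do { id := n } otherwise { id := n } otherwise { S }
when cond do when cond do { id := n } otherwise { id := n } otherwise { M }
when cond do when cond do { id := n } otherwise { id := n } otherwise { id := n }

[S [M when cond do [M when cond do [M { [L [S [M id := n]]] }] otherwise [M { [L [S [M id := n]]] }]] otherwise [M { [L [S [M id := n]]] }]]]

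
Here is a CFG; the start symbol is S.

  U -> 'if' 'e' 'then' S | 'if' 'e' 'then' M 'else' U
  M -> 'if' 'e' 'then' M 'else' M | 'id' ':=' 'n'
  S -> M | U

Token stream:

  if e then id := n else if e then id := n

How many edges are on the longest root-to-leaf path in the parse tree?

5

[S [U if e then [M id := n] else [U if e then [S [M id := n]]]]]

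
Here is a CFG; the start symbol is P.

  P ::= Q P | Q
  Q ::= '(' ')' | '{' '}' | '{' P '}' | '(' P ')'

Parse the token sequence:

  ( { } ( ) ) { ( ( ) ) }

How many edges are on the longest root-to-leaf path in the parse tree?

7

[P [Q ( [P [Q { }] [P [Q ( )]]] )] [P [Q { [P [Q ( [P [Q ( )]] )]] }]]]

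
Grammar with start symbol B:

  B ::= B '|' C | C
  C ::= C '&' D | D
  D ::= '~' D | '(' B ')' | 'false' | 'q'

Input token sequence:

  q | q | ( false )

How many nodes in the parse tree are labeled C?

[B [B [B [C [D q]]] | [C [D q]]] | [C [D ( [B [C [D false]]] )]]]

4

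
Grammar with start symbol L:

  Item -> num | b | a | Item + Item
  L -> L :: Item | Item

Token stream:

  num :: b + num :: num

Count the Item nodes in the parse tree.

[L [L [L [Item num]] :: [Item [Item b] + [Item num]]] :: [Item num]]

5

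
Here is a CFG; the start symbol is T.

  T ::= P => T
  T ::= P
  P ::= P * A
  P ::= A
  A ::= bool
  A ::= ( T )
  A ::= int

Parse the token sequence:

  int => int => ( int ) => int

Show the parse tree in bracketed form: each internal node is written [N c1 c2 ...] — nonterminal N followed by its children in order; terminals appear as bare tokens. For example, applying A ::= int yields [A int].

T
P => T
A => T
int => T
int => P => T
int => A => T
int => int => T
int => int => P => T
int => int => A => T
int => int => ( T ) => T
int => int => ( P ) => T
int => int => ( A ) => T
int => int => ( int ) => T
int => int => ( int ) => P
int => int => ( int ) => A
int => int => ( int ) => int

[T [P [A int]] => [T [P [A int]] => [T [P [A ( [T [P [A int]]] )]] => [T [P [A int]]]]]]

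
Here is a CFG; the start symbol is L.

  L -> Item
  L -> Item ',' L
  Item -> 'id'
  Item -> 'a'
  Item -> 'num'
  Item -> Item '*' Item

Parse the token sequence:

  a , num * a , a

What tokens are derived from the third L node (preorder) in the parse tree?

[L [Item a] , [L [Item [Item num] * [Item a]] , [L [Item a]]]]

a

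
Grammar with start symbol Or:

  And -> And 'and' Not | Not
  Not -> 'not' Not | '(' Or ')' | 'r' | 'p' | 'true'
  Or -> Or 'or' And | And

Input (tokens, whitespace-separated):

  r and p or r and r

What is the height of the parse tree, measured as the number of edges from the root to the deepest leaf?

5

[Or [Or [And [And [Not r]] and [Not p]]] or [And [And [Not r]] and [Not r]]]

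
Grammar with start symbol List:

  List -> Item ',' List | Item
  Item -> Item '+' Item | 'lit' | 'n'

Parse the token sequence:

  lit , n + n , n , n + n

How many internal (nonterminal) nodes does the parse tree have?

12

[List [Item lit] , [List [Item [Item n] + [Item n]] , [List [Item n] , [List [Item [Item n] + [Item n]]]]]]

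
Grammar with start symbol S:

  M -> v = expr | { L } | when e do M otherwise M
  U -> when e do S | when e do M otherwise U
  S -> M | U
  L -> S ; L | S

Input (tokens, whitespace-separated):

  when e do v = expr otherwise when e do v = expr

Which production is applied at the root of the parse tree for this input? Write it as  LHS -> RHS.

[S [U when e do [M v = expr] otherwise [U when e do [S [M v = expr]]]]]

S -> U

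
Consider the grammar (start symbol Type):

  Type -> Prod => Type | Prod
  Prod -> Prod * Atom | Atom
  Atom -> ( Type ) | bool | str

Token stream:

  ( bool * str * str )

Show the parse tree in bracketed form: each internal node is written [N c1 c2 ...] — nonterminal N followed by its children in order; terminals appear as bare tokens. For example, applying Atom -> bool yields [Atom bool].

[Type [Prod [Atom ( [Type [Prod [Prod [Prod [Atom bool]] * [Atom str]] * [Atom str]]] )]]]

Type
Prod
Atom
( Type )
( Prod )
( Prod * Atom )
( Prod * Atom * Atom )
( Atom * Atom * Atom )
( bool * Atom * Atom )
( bool * str * Atom )
( bool * str * str )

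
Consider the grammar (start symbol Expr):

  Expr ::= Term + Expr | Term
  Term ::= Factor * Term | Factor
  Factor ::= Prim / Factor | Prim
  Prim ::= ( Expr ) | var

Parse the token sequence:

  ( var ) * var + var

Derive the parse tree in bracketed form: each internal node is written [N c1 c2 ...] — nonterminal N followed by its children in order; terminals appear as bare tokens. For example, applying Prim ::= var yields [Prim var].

[Expr [Term [Factor [Prim ( [Expr [Term [Factor [Prim var]]]] )]] * [Term [Factor [Prim var]]]] + [Expr [Term [Factor [Prim var]]]]]

Expr
Term + Expr
Factor * Term + Expr
Prim * Term + Expr
( Expr ) * Term + Expr
( Term ) * Term + Expr
( Factor ) * Term + Expr
( Prim ) * Term + Expr
( var ) * Term + Expr
( var ) * Factor + Expr
( var ) * Prim + Expr
( var ) * var + Expr
( var ) * var + Term
( var ) * var + Factor
( var ) * var + Prim
( var ) * var + var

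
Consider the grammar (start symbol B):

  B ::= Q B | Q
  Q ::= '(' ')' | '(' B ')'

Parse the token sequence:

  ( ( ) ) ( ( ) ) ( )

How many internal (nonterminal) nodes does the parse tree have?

10

[B [Q ( [B [Q ( )]] )] [B [Q ( [B [Q ( )]] )] [B [Q ( )]]]]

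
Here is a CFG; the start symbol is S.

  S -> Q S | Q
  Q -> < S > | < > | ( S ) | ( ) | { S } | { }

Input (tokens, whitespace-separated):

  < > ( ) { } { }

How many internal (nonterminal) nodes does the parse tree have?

8

[S [Q < >] [S [Q ( )] [S [Q { }] [S [Q { }]]]]]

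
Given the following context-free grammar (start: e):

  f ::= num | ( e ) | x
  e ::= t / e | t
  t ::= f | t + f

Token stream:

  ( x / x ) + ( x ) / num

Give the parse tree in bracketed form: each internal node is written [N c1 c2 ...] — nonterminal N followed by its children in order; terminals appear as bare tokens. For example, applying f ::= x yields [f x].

[e [t [t [f ( [e [t [f x]] / [e [t [f x]]]] )]] + [f ( [e [t [f x]]] )]] / [e [t [f num]]]]

e
t / e
t + f / e
f + f / e
( e ) + f / e
( t / e ) + f / e
( f / e ) + f / e
( x / e ) + f / e
( x / t ) + f / e
( x / f ) + f / e
( x / x ) + f / e
( x / x ) + ( e ) / e
( x / x ) + ( t ) / e
( x / x ) + ( f ) / e
( x / x ) + ( x ) / e
( x / x ) + ( x ) / t
( x / x ) + ( x ) / f
( x / x ) + ( x ) / num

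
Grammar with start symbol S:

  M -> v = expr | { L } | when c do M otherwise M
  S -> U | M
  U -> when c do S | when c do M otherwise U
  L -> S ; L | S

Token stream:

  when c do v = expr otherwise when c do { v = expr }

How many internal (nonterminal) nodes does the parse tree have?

[S [U when c do [M v = expr] otherwise [U when c do [S [M { [L [S [M v = expr]]] }]]]]]

9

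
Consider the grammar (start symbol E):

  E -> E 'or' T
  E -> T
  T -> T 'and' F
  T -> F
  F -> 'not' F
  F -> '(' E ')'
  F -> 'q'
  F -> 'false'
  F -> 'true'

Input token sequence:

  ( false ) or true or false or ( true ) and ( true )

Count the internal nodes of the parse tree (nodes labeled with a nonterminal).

[E [E [E [E [T [F ( [E [T [F false]]] )]]] or [T [F true]]] or [T [F false]]] or [T [T [F ( [E [T [F true]]] )]] and [F ( [E [T [F true]]] )]]]

23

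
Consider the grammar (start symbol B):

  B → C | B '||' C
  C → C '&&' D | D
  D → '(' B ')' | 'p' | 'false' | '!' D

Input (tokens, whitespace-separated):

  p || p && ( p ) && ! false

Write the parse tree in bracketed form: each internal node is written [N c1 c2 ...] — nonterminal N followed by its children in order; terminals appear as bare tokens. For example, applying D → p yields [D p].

B
B || C
C || C
D || C
p || C
p || C && D
p || C && D && D
p || D && D && D
p || p && D && D
p || p && ( B ) && D
p || p && ( C ) && D
p || p && ( D ) && D
p || p && ( p ) && D
p || p && ( p ) && ! D
p || p && ( p ) && ! false

[B [B [C [D p]]] || [C [C [C [D p]] && [D ( [B [C [D p]]] )]] && [D ! [D false]]]]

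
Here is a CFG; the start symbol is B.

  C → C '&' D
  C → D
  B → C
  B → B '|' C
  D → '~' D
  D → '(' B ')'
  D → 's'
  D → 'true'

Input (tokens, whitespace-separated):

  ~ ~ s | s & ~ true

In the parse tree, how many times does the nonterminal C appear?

3

[B [B [C [D ~ [D ~ [D s]]]]] | [C [C [D s]] & [D ~ [D true]]]]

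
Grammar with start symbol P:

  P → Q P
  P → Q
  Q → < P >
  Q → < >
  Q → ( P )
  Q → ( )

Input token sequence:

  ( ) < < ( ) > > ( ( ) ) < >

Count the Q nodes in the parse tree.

[P [Q ( )] [P [Q < [P [Q < [P [Q ( )]] >]] >] [P [Q ( [P [Q ( )]] )] [P [Q < >]]]]]

7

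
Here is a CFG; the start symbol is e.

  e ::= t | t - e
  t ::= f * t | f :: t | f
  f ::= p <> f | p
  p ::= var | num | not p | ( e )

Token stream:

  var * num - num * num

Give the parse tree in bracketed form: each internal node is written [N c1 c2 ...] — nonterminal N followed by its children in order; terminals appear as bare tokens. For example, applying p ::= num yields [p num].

[e [t [f [p var]] * [t [f [p num]]]] - [e [t [f [p num]] * [t [f [p num]]]]]]

e
t - e
f * t - e
p * t - e
var * t - e
var * f - e
var * p - e
var * num - e
var * num - t
var * num - f * t
var * num - p * t
var * num - num * t
var * num - num * f
var * num - num * p
var * num - num * num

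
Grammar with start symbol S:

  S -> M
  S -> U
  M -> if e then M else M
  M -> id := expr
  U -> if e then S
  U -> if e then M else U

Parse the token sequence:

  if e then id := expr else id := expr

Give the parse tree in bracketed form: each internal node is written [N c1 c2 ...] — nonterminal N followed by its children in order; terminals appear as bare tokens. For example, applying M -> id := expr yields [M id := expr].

[S [M if e then [M id := expr] else [M id := expr]]]

S
M
if e then M else M
if e then id := expr else M
if e then id := expr else id := expr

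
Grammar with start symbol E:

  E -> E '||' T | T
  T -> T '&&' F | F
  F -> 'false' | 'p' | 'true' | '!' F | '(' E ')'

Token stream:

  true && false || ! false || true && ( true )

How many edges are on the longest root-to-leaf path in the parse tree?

[E [E [E [T [T [F true]] && [F false]]] || [T [F ! [F false]]]] || [T [T [F true]] && [F ( [E [T [F true]]] )]]]

6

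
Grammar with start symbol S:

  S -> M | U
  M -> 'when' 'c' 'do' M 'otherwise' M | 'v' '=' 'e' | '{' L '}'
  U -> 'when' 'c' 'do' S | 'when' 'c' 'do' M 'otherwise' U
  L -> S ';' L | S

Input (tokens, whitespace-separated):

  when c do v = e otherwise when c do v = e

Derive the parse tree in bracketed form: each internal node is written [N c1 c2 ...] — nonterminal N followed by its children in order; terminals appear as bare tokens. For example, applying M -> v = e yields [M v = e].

[S [U when c do [M v = e] otherwise [U when c do [S [M v = e]]]]]

S
U
when c do M otherwise U
when c do v = e otherwise U
when c do v = e otherwise when c do S
when c do v = e otherwise when c do M
when c do v = e otherwise when c do v = e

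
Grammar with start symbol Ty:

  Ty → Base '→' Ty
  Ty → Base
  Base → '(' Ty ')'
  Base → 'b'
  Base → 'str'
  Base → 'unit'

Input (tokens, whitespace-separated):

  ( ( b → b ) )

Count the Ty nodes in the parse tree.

4

[Ty [Base ( [Ty [Base ( [Ty [Base b] → [Ty [Base b]]] )]] )]]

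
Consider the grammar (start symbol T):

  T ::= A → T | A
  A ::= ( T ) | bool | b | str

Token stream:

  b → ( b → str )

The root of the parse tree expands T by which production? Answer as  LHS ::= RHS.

T ::= A → T

[T [A b] → [T [A ( [T [A b] → [T [A str]]] )]]]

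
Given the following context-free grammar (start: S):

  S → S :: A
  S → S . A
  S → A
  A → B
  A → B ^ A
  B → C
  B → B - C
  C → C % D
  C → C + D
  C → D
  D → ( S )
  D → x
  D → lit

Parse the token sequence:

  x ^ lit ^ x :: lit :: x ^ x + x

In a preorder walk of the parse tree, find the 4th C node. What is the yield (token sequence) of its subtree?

[S [S [S [A [B [C [D x]]] ^ [A [B [C [D lit]]] ^ [A [B [C [D x]]]]]]] :: [A [B [C [D lit]]]]] :: [A [B [C [D x]]] ^ [A [B [C [C [D x]] + [D x]]]]]]

lit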